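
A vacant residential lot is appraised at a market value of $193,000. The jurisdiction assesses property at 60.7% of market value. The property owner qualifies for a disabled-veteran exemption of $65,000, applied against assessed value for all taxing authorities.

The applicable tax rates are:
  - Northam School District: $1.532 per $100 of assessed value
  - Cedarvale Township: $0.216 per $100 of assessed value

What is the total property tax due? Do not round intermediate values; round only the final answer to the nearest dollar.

$912

Assessed value = $193,000 × 0.607 = $117,151
Taxable value = $117,151 − $65,000 = $52,151
Northam School District: $52,151 × 0.01532 = $798.95332
Cedarvale Township: $52,151 × 0.00216 = $112.64616
Total = $798.95332 + $112.64616 = $911.59948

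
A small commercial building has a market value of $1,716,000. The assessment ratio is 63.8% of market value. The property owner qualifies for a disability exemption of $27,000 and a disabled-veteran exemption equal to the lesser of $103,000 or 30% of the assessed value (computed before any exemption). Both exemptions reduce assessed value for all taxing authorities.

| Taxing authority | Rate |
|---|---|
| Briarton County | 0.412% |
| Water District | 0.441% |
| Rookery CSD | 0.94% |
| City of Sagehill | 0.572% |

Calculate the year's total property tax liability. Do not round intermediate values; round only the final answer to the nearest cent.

$22,817.71

Assessed value = $1,716,000 × 0.638 = $1,094,808
Disabled-veteran exemption = min($103,000, 30% × $1,094,808) = min($103,000, $328,442.4) = $103,000 (dollar cap binds)
Taxable value = $1,094,808 − $27,000 − $103,000 = $964,808
Briarton County: $964,808 × 0.00412 = $3,975.00896
Water District: $964,808 × 0.00441 = $4,254.80328
Rookery CSD: $964,808 × 0.0094 = $9,069.1952
City of Sagehill: $964,808 × 0.00572 = $5,518.70176
Total = $22,817.7092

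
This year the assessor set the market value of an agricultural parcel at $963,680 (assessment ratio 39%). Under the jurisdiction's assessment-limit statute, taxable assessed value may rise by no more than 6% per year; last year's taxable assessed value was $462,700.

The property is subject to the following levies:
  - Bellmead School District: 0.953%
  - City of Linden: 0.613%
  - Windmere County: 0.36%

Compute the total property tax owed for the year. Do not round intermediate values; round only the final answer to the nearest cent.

Uncapped assessed value = $963,680 × 0.39 = $375,835.2
Cap limit = $462,700 × 1.06 = $490,462
Taxable assessed value = min($375,835.2, $490,462) = $375,835.2 (cap does not bind)
Bellmead School District: $375,835.2 × 0.00953 = $3,581.709456
City of Linden: $375,835.2 × 0.00613 = $2,303.869776
Windmere County: $375,835.2 × 0.0036 = $1,353.00672
Total = $7,238.585952

$7,238.59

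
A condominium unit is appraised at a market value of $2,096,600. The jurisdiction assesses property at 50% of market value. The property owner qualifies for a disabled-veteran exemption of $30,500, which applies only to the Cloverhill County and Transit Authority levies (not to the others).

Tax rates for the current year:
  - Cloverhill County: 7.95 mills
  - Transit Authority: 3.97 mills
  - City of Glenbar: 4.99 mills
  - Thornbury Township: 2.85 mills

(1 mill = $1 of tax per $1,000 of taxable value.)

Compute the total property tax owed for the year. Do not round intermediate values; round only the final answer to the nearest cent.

$20,350.85

Assessed value = $2,096,600 × 0.5 = $1,048,300
Cloverhill County: ($1,048,300 − $30,500) × 0.00795 = $1,017,800 × 0.00795 = $8,091.51
Transit Authority: ($1,048,300 − $30,500) × 0.00397 = $1,017,800 × 0.00397 = $4,040.666
City of Glenbar: $1,048,300 × 0.00499 = $5,231.017
Thornbury Township: $1,048,300 × 0.00285 = $2,987.655
Total = $20,350.848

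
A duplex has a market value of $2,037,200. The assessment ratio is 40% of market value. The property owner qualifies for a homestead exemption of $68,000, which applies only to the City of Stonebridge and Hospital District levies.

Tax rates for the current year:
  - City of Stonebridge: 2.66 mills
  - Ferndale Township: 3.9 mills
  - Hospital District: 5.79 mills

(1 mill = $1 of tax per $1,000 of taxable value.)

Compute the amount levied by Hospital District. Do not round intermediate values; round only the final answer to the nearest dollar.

Assessed value = $2,037,200 × 0.4 = $814,880
Hospital District taxable value = $814,880 − $68,000 = $746,880
Hospital District levy = $746,880 × 0.00579 = $4,324.4352

$4,324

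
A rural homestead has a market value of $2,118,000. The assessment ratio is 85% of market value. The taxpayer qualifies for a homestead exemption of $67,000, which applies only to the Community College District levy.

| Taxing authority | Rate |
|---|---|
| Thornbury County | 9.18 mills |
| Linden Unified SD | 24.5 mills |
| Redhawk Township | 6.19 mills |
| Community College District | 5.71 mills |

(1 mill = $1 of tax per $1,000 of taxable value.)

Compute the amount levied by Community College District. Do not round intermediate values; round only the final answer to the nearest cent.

Assessed value = $2,118,000 × 0.85 = $1,800,300
Community College District taxable value = $1,800,300 − $67,000 = $1,733,300
Community College District levy = $1,733,300 × 0.00571 = $9,897.143

$9,897.14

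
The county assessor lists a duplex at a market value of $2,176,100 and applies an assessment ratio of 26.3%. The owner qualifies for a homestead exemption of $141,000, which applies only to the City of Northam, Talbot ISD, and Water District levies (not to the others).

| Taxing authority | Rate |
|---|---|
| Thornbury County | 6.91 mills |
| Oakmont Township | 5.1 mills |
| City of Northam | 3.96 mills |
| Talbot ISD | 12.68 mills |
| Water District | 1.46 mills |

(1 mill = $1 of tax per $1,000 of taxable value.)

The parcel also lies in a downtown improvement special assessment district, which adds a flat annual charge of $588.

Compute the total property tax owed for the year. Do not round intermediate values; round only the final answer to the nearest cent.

Assessed value = $2,176,100 × 0.263 = $572,314.3
Thornbury County: $572,314.3 × 0.00691 = $3,954.691813
Oakmont Township: $572,314.3 × 0.0051 = $2,918.80293
City of Northam: ($572,314.3 − $141,000) × 0.00396 = $431,314.3 × 0.00396 = $1,708.004628
Talbot ISD: ($572,314.3 − $141,000) × 0.01268 = $431,314.3 × 0.01268 = $5,469.065324
Water District: ($572,314.3 − $141,000) × 0.00146 = $431,314.3 × 0.00146 = $629.718878
Levies subtotal = $14,680.283573
Total = $14,680.283573 + $588 = $15,268.283573

$15,268.28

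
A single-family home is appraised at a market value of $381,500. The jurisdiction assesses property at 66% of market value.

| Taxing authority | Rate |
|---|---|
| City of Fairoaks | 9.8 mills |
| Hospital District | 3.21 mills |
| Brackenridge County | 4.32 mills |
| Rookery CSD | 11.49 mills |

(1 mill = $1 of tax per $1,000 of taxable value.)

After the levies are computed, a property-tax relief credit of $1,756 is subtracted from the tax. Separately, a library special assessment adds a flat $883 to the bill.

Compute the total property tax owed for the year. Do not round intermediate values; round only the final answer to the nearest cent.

Assessed value = $381,500 × 0.66 = $251,790
City of Fairoaks: $251,790 × 0.0098 = $2,467.542
Hospital District: $251,790 × 0.00321 = $808.2459
Brackenridge County: $251,790 × 0.00432 = $1,087.7328
Rookery CSD: $251,790 × 0.01149 = $2,893.0671
Levies subtotal = $7,256.5878
After credit = $7,256.5878 − $1,756 = $5,500.5878
Total = $5,500.5878 + $883 = $6,383.5878

$6,383.59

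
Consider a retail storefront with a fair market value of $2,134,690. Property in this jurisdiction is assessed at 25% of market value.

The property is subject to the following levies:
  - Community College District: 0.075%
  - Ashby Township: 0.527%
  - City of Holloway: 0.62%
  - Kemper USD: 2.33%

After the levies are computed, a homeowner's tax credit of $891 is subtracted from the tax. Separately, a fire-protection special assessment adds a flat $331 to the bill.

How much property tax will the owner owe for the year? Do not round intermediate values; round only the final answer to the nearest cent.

Assessed value = $2,134,690 × 0.25 = $533,672.5
Community College District: $533,672.5 × 0.00075 = $400.254375
Ashby Township: $533,672.5 × 0.00527 = $2,812.454075
City of Holloway: $533,672.5 × 0.0062 = $3,308.7695
Kemper USD: $533,672.5 × 0.0233 = $12,434.56925
Levies subtotal = $18,956.0472
After credit = $18,956.0472 − $891 = $18,065.0472
Total = $18,065.0472 + $331 = $18,396.0472

$18,396.05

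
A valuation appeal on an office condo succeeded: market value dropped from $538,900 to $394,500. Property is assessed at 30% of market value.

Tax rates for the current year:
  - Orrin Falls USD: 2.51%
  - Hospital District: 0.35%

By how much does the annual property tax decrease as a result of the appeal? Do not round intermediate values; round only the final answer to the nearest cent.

Old assessed value = $538,900 × 0.3 = $161,670
New assessed value = $394,500 × 0.3 = $118,350
Combined rate = 0.0251 + 0.0035 = 0.0286
Old tax = $161,670 × 0.0286 = $4,623.762
New tax = $118,350 × 0.0286 = $3,384.81
Reduction = $4,623.762 − $3,384.81 = $1,238.952

$1,238.95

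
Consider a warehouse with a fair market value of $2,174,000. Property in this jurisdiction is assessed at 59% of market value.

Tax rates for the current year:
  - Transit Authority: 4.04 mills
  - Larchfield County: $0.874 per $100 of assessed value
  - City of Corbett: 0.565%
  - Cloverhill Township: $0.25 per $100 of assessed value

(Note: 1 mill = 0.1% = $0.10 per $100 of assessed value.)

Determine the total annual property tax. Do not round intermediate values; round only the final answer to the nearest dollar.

$26,846

Assessed value = $2,174,000 × 0.59 = $1,282,660
Transit Authority: $1,282,660 × 0.00404 = $5,181.9464
Larchfield County: $1,282,660 × 0.00874 = $11,210.4484
City of Corbett: $1,282,660 × 0.00565 = $7,247.029
Cloverhill Township: $1,282,660 × 0.0025 = $3,206.65
Total = $26,846.0738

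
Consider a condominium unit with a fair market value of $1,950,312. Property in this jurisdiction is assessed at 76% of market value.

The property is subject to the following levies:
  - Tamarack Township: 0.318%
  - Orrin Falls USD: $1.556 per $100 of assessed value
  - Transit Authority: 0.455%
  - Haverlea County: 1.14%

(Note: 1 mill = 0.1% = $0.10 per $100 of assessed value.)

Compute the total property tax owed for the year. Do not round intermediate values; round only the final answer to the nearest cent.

$51,418.81

Assessed value = $1,950,312 × 0.76 = $1,482,237.12
Tamarack Township: $1,482,237.12 × 0.00318 = $4,713.5140416
Orrin Falls USD: $1,482,237.12 × 0.01556 = $23,063.6095872
Transit Authority: $1,482,237.12 × 0.00455 = $6,744.178896
Haverlea County: $1,482,237.12 × 0.0114 = $16,897.503168
Total = $51,418.8056928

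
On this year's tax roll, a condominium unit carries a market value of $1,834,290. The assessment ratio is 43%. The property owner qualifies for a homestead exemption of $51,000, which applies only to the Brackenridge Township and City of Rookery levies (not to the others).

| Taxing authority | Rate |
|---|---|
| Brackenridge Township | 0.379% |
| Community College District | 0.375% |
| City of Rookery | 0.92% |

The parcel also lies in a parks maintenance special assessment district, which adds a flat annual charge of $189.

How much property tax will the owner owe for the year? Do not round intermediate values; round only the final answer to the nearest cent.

Assessed value = $1,834,290 × 0.43 = $788,744.7
Brackenridge Township: ($788,744.7 − $51,000) × 0.00379 = $737,744.7 × 0.00379 = $2,796.052413
Community College District: $788,744.7 × 0.00375 = $2,957.792625
City of Rookery: ($788,744.7 − $51,000) × 0.0092 = $737,744.7 × 0.0092 = $6,787.25124
Levies subtotal = $12,541.096278
Total = $12,541.096278 + $189 = $12,730.096278

$12,730.10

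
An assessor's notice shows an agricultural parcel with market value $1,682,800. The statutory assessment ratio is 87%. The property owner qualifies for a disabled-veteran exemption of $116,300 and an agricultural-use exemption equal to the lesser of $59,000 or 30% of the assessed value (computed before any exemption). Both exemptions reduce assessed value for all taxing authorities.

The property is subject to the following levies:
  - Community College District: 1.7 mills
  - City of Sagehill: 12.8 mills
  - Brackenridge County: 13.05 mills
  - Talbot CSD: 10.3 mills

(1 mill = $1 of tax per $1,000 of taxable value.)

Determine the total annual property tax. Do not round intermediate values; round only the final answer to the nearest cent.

Assessed value = $1,682,800 × 0.87 = $1,464,036
Agricultural-use exemption = min($59,000, 30% × $1,464,036) = min($59,000, $439,210.8) = $59,000 (dollar cap binds)
Taxable value = $1,464,036 − $116,300 − $59,000 = $1,288,736
Community College District: $1,288,736 × 0.0017 = $2,190.8512
City of Sagehill: $1,288,736 × 0.0128 = $16,495.8208
Brackenridge County: $1,288,736 × 0.01305 = $16,818.0048
Talbot CSD: $1,288,736 × 0.0103 = $13,273.9808
Total = $48,778.6576

$48,778.66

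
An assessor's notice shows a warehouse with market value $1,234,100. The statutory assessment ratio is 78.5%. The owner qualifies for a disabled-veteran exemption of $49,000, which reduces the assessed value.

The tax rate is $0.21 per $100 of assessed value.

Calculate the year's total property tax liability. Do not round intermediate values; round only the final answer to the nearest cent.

Assessed value = $1,234,100 × 0.785 = $968,768.5
Taxable value = $968,768.5 − $49,000 = $919,768.5
Tax = $919,768.5 × 0.0021 = $1,931.51385

$1,931.51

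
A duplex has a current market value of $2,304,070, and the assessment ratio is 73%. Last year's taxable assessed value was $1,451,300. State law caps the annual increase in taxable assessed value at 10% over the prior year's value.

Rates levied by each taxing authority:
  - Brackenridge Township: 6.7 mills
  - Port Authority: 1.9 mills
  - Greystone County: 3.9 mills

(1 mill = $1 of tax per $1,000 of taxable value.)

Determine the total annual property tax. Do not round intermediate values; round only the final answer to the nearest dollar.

Uncapped assessed value = $2,304,070 × 0.73 = $1,681,971.1
Cap limit = $1,451,300 × 1.1 = $1,596,430
Taxable assessed value = min($1,681,971.1, $1,596,430) = $1,596,430 (cap binds)
Brackenridge Township: $1,596,430 × 0.0067 = $10,696.081
Port Authority: $1,596,430 × 0.0019 = $3,033.217
Greystone County: $1,596,430 × 0.0039 = $6,226.077
Total = $19,955.375

$19,955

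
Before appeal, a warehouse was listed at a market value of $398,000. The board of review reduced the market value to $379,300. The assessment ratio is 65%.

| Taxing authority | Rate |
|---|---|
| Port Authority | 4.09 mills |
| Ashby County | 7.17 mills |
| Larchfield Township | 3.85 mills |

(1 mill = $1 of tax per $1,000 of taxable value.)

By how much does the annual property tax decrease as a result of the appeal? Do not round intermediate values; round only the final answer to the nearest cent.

$183.66

Old assessed value = $398,000 × 0.65 = $258,700
New assessed value = $379,300 × 0.65 = $246,545
Combined rate = 0.00409 + 0.00717 + 0.00385 = 0.01511
Old tax = $258,700 × 0.01511 = $3,908.957
New tax = $246,545 × 0.01511 = $3,725.29495
Reduction = $3,908.957 − $3,725.29495 = $183.66205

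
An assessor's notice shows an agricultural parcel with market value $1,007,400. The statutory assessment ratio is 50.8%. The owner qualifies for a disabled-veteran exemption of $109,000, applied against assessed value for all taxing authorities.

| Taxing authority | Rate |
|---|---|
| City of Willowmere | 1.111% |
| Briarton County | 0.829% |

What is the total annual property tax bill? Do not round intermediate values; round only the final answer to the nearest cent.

$7,813.53

Assessed value = $1,007,400 × 0.508 = $511,759.2
Taxable value = $511,759.2 − $109,000 = $402,759.2
City of Willowmere: $402,759.2 × 0.01111 = $4,474.654712
Briarton County: $402,759.2 × 0.00829 = $3,338.873768
Total = $4,474.654712 + $3,338.873768 = $7,813.52848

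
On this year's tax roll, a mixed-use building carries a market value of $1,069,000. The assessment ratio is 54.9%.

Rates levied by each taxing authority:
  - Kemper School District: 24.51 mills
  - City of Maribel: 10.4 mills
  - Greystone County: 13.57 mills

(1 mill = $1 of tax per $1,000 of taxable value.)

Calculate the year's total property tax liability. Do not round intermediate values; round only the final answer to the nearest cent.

Assessed value = $1,069,000 × 0.549 = $586,881
Kemper School District: $586,881 × 0.02451 = $14,384.45331
City of Maribel: $586,881 × 0.0104 = $6,103.5624
Greystone County: $586,881 × 0.01357 = $7,963.97517
Total = $14,384.45331 + $6,103.5624 + $7,963.97517 = $28,451.99088

$28,451.99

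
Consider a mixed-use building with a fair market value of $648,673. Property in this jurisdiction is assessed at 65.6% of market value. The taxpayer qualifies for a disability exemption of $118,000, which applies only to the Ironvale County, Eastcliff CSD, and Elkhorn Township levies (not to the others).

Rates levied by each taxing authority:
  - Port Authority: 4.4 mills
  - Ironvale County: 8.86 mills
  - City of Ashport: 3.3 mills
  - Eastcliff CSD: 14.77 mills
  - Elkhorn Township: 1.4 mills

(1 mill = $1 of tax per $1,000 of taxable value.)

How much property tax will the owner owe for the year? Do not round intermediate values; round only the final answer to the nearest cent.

Assessed value = $648,673 × 0.656 = $425,529.488
Port Authority: $425,529.488 × 0.0044 = $1,872.3297472
Ironvale County: ($425,529.488 − $118,000) × 0.00886 = $307,529.488 × 0.00886 = $2,724.71126368
City of Ashport: $425,529.488 × 0.0033 = $1,404.2473104
Eastcliff CSD: ($425,529.488 − $118,000) × 0.01477 = $307,529.488 × 0.01477 = $4,542.21053776
Elkhorn Township: ($425,529.488 − $118,000) × 0.0014 = $307,529.488 × 0.0014 = $430.5412832
Total = $10,974.04014224

$10,974.04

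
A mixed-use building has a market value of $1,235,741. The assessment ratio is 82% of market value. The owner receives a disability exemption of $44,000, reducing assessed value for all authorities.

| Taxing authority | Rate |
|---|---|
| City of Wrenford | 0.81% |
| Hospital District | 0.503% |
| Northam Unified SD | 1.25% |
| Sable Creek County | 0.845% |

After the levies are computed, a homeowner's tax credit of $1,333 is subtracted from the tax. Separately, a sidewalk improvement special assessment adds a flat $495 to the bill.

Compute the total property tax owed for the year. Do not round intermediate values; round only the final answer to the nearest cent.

$32,196.00

Assessed value = $1,235,741 × 0.82 = $1,013,307.62
Taxable value = $1,013,307.62 − $44,000 = $969,307.62
City of Wrenford: $969,307.62 × 0.0081 = $7,851.391722
Hospital District: $969,307.62 × 0.00503 = $4,875.6173286
Northam Unified SD: $969,307.62 × 0.0125 = $12,116.34525
Sable Creek County: $969,307.62 × 0.00845 = $8,190.649389
Levies subtotal = $33,034.0036896
After credit = $33,034.0036896 − $1,333 = $31,701.0036896
Total = $31,701.0036896 + $495 = $32,196.0036896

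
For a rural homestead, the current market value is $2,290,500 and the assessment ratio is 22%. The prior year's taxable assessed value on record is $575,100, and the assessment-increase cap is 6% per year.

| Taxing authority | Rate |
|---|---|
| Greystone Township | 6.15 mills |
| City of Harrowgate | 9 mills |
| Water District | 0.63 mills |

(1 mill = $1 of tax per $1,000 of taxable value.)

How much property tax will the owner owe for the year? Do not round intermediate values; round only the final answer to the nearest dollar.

Uncapped assessed value = $2,290,500 × 0.22 = $503,910
Cap limit = $575,100 × 1.06 = $609,606
Taxable assessed value = min($503,910, $609,606) = $503,910 (cap does not bind)
Greystone Township: $503,910 × 0.00615 = $3,099.0465
City of Harrowgate: $503,910 × 0.009 = $4,535.19
Water District: $503,910 × 0.00063 = $317.4633
Total = $7,951.6998

$7,952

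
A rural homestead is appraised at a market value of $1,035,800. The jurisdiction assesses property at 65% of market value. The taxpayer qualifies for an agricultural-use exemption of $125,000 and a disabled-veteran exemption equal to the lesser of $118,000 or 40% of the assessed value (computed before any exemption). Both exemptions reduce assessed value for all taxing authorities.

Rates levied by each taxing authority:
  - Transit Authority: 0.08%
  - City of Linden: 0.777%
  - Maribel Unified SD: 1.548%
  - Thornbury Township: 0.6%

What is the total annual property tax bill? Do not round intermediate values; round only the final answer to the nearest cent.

$12,929.61

Assessed value = $1,035,800 × 0.65 = $673,270
Disabled-veteran exemption = min($118,000, 40% × $673,270) = min($118,000, $269,308) = $118,000 (dollar cap binds)
Taxable value = $673,270 − $125,000 − $118,000 = $430,270
Transit Authority: $430,270 × 0.0008 = $344.216
City of Linden: $430,270 × 0.00777 = $3,343.1979
Maribel Unified SD: $430,270 × 0.01548 = $6,660.5796
Thornbury Township: $430,270 × 0.006 = $2,581.62
Total = $12,929.6135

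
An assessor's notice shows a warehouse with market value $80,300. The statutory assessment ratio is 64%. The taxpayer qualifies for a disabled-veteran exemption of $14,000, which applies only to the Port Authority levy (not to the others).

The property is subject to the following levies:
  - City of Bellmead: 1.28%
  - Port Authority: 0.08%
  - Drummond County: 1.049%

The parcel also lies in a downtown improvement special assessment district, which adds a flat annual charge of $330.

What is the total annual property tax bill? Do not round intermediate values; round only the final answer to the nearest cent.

Assessed value = $80,300 × 0.64 = $51,392
City of Bellmead: $51,392 × 0.0128 = $657.8176
Port Authority: ($51,392 − $14,000) × 0.0008 = $37,392 × 0.0008 = $29.9136
Drummond County: $51,392 × 0.01049 = $539.10208
Levies subtotal = $1,226.83328
Total = $1,226.83328 + $330 = $1,556.83328

$1,556.83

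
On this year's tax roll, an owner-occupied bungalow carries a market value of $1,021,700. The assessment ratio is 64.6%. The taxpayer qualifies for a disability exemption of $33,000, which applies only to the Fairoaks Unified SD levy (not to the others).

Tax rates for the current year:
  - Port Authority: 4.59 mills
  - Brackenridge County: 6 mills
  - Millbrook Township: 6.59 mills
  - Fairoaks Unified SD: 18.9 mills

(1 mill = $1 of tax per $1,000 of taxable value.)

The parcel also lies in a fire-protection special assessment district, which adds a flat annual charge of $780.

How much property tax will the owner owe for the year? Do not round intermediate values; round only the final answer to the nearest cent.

$23,969.76

Assessed value = $1,021,700 × 0.646 = $660,018.2
Port Authority: $660,018.2 × 0.00459 = $3,029.483538
Brackenridge County: $660,018.2 × 0.006 = $3,960.1092
Millbrook Township: $660,018.2 × 0.00659 = $4,349.519938
Fairoaks Unified SD: ($660,018.2 − $33,000) × 0.0189 = $627,018.2 × 0.0189 = $11,850.64398
Levies subtotal = $23,189.756656
Total = $23,189.756656 + $780 = $23,969.756656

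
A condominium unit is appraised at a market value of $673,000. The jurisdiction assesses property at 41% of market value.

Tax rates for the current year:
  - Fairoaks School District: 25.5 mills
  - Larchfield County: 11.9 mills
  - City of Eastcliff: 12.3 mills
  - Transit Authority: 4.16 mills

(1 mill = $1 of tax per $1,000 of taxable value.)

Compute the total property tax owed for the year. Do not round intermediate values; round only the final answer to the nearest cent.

$14,861.59

Assessed value = $673,000 × 0.41 = $275,930
Fairoaks School District: $275,930 × 0.0255 = $7,036.215
Larchfield County: $275,930 × 0.0119 = $3,283.567
City of Eastcliff: $275,930 × 0.0123 = $3,393.939
Transit Authority: $275,930 × 0.00416 = $1,147.8688
Total = $7,036.215 + $3,283.567 + $3,393.939 + $1,147.8688 = $14,861.5898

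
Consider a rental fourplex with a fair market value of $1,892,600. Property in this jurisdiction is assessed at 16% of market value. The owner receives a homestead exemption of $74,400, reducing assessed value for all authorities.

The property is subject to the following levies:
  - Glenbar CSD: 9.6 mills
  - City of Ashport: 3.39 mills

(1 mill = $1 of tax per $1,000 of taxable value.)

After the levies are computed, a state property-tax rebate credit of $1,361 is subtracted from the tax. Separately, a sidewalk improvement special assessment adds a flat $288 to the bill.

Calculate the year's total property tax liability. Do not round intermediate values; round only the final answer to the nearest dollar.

Assessed value = $1,892,600 × 0.16 = $302,816
Taxable value = $302,816 − $74,400 = $228,416
Glenbar CSD: $228,416 × 0.0096 = $2,192.7936
City of Ashport: $228,416 × 0.00339 = $774.33024
Levies subtotal = $2,967.12384
After credit = $2,967.12384 − $1,361 = $1,606.12384
Total = $1,606.12384 + $288 = $1,894.12384

$1,894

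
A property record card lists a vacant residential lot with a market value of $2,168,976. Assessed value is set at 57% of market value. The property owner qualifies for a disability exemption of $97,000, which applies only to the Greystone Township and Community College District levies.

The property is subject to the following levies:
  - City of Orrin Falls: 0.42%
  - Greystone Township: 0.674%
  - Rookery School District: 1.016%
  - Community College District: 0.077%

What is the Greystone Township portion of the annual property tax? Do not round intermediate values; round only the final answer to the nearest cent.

$7,678.99

Assessed value = $2,168,976 × 0.57 = $1,236,316.32
Greystone Township taxable value = $1,236,316.32 − $97,000 = $1,139,316.32
Greystone Township levy = $1,139,316.32 × 0.00674 = $7,678.9919968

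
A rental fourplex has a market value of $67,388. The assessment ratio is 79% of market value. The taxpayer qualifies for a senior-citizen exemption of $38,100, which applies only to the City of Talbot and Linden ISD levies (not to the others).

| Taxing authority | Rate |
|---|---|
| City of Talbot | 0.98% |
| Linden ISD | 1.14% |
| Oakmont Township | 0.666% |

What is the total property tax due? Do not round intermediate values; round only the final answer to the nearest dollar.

Assessed value = $67,388 × 0.79 = $53,236.52
City of Talbot: ($53,236.52 − $38,100) × 0.0098 = $15,136.52 × 0.0098 = $148.337896
Linden ISD: ($53,236.52 − $38,100) × 0.0114 = $15,136.52 × 0.0114 = $172.556328
Oakmont Township: $53,236.52 × 0.00666 = $354.5552232
Total = $675.4494472

$675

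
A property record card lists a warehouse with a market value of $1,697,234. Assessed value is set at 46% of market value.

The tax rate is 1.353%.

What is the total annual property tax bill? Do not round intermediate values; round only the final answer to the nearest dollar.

Assessed value = $1,697,234 × 0.46 = $780,727.64
Tax = $780,727.64 × 0.01353 = $10,563.2449692

$10,563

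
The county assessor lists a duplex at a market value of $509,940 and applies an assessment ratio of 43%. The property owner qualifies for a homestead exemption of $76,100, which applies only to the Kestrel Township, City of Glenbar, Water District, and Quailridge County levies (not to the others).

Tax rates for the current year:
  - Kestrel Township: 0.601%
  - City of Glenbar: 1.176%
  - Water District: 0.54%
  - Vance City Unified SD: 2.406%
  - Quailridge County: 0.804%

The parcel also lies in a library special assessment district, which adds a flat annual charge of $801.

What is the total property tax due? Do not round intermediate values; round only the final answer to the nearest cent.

Assessed value = $509,940 × 0.43 = $219,274.2
Kestrel Township: ($219,274.2 − $76,100) × 0.00601 = $143,174.2 × 0.00601 = $860.476942
City of Glenbar: ($219,274.2 − $76,100) × 0.01176 = $143,174.2 × 0.01176 = $1,683.728592
Water District: ($219,274.2 − $76,100) × 0.0054 = $143,174.2 × 0.0054 = $773.14068
Vance City Unified SD: $219,274.2 × 0.02406 = $5,275.737252
Quailridge County: ($219,274.2 − $76,100) × 0.00804 = $143,174.2 × 0.00804 = $1,151.120568
Levies subtotal = $9,744.204034
Total = $9,744.204034 + $801 = $10,545.204034

$10,545.20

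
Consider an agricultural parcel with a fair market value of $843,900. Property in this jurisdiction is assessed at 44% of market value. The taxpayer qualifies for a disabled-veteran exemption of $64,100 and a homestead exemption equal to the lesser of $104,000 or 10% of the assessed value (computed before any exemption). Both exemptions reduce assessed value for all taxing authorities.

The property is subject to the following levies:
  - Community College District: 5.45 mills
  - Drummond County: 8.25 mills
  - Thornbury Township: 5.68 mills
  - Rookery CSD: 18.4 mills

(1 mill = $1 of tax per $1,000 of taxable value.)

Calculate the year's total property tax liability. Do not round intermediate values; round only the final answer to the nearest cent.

$10,203.79

Assessed value = $843,900 × 0.44 = $371,316
Homestead exemption = min($104,000, 10% × $371,316) = min($104,000, $37,131.6) = $37,131.6 (percentage binds)
Taxable value = $371,316 − $64,100 − $37,131.6 = $270,084.4
Community College District: $270,084.4 × 0.00545 = $1,471.95998
Drummond County: $270,084.4 × 0.00825 = $2,228.1963
Thornbury Township: $270,084.4 × 0.00568 = $1,534.079392
Rookery CSD: $270,084.4 × 0.0184 = $4,969.55296
Total = $10,203.788632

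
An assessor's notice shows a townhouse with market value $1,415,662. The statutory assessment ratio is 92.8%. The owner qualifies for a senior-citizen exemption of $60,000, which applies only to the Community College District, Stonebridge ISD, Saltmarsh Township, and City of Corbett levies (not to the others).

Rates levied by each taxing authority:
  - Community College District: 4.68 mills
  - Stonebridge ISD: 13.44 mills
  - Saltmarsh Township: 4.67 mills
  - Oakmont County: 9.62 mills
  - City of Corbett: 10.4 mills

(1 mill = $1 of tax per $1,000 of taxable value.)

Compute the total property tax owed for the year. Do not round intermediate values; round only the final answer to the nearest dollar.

$54,250

Assessed value = $1,415,662 × 0.928 = $1,313,734.336
Community College District: ($1,313,734.336 − $60,000) × 0.00468 = $1,253,734.336 × 0.00468 = $5,867.47669248
Stonebridge ISD: ($1,313,734.336 − $60,000) × 0.01344 = $1,253,734.336 × 0.01344 = $16,850.18947584
Saltmarsh Township: ($1,313,734.336 − $60,000) × 0.00467 = $1,253,734.336 × 0.00467 = $5,854.93934912
Oakmont County: $1,313,734.336 × 0.00962 = $12,638.12431232
City of Corbett: ($1,313,734.336 − $60,000) × 0.0104 = $1,253,734.336 × 0.0104 = $13,038.8370944
Total = $54,249.56692416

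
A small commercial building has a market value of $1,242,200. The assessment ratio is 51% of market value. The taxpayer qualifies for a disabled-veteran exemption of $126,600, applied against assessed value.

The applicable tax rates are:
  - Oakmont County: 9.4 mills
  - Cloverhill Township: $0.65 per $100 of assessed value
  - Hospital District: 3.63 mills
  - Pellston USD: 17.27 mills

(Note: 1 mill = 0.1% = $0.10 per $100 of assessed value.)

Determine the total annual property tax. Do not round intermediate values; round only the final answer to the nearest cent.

Assessed value = $1,242,200 × 0.51 = $633,522
Taxable value = $633,522 − $126,600 = $506,922
Oakmont County: $506,922 × 0.0094 = $4,765.0668
Cloverhill Township: $506,922 × 0.0065 = $3,294.993
Hospital District: $506,922 × 0.00363 = $1,840.12686
Pellston USD: $506,922 × 0.01727 = $8,754.54294
Total = $18,654.7296

$18,654.73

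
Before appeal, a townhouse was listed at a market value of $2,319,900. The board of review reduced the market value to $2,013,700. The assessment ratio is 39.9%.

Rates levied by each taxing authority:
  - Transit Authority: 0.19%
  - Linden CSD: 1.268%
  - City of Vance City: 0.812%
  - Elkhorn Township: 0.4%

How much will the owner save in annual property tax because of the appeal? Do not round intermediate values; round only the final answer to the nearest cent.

$3,262.04

Old assessed value = $2,319,900 × 0.399 = $925,640.1
New assessed value = $2,013,700 × 0.399 = $803,466.3
Combined rate = 0.0019 + 0.01268 + 0.00812 + 0.004 = 0.0267
Old tax = $925,640.1 × 0.0267 = $24,714.59067
New tax = $803,466.3 × 0.0267 = $21,452.55021
Reduction = $24,714.59067 − $21,452.55021 = $3,262.04046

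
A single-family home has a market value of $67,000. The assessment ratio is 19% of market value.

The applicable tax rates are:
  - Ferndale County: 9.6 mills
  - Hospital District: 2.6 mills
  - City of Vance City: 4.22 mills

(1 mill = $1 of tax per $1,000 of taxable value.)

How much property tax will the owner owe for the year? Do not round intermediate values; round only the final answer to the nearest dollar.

$209

Assessed value = $67,000 × 0.19 = $12,730
Ferndale County: $12,730 × 0.0096 = $122.208
Hospital District: $12,730 × 0.0026 = $33.098
City of Vance City: $12,730 × 0.00422 = $53.7206
Total = $122.208 + $33.098 + $53.7206 = $209.0266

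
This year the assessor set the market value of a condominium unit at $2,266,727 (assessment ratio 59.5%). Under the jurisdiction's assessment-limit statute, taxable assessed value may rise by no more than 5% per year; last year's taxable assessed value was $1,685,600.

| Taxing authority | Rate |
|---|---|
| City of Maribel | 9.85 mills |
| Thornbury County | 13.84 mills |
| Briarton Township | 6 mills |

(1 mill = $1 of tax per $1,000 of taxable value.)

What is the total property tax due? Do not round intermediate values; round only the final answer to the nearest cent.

$40,042.98

Uncapped assessed value = $2,266,727 × 0.595 = $1,348,702.565
Cap limit = $1,685,600 × 1.05 = $1,769,880
Taxable assessed value = min($1,348,702.565, $1,769,880) = $1,348,702.565 (cap does not bind)
City of Maribel: $1,348,702.565 × 0.00985 = $13,284.72026525
Thornbury County: $1,348,702.565 × 0.01384 = $18,666.0434996
Briarton Township: $1,348,702.565 × 0.006 = $8,092.21539
Total = $40,042.97915485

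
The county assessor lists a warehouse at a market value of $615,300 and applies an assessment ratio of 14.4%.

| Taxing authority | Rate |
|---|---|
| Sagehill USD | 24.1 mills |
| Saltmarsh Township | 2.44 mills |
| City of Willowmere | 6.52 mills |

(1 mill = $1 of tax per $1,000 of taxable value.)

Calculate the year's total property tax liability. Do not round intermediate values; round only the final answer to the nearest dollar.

$2,929

Assessed value = $615,300 × 0.144 = $88,603.2
Sagehill USD: $88,603.2 × 0.0241 = $2,135.33712
Saltmarsh Township: $88,603.2 × 0.00244 = $216.191808
City of Willowmere: $88,603.2 × 0.00652 = $577.692864
Total = $2,135.33712 + $216.191808 + $577.692864 = $2,929.221792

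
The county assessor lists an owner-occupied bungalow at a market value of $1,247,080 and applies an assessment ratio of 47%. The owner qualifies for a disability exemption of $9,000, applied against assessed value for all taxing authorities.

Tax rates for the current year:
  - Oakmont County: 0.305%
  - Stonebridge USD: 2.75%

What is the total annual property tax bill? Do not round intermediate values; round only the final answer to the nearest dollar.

$17,631

Assessed value = $1,247,080 × 0.47 = $586,127.6
Taxable value = $586,127.6 − $9,000 = $577,127.6
Oakmont County: $577,127.6 × 0.00305 = $1,760.23918
Stonebridge USD: $577,127.6 × 0.0275 = $15,871.009
Total = $1,760.23918 + $15,871.009 = $17,631.24818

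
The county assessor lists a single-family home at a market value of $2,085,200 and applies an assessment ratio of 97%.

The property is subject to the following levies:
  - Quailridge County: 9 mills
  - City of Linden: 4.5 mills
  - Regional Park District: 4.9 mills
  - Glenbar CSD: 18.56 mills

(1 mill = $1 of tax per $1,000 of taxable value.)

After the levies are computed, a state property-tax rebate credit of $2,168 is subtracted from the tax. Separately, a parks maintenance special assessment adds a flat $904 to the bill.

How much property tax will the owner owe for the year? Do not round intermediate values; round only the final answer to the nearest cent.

Assessed value = $2,085,200 × 0.97 = $2,022,644
Quailridge County: $2,022,644 × 0.009 = $18,203.796
City of Linden: $2,022,644 × 0.0045 = $9,101.898
Regional Park District: $2,022,644 × 0.0049 = $9,910.9556
Glenbar CSD: $2,022,644 × 0.01856 = $37,540.27264
Levies subtotal = $74,756.92224
After credit = $74,756.92224 − $2,168 = $72,588.92224
Total = $72,588.92224 + $904 = $73,492.92224

$73,492.92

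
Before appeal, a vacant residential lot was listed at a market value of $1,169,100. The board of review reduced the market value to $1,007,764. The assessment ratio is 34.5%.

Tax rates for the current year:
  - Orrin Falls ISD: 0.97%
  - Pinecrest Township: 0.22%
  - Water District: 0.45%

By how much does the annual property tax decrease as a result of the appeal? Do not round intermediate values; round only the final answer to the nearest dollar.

$913

Old assessed value = $1,169,100 × 0.345 = $403,339.5
New assessed value = $1,007,764 × 0.345 = $347,678.58
Combined rate = 0.0097 + 0.0022 + 0.0045 = 0.0164
Old tax = $403,339.5 × 0.0164 = $6,614.7678
New tax = $347,678.58 × 0.0164 = $5,701.928712
Reduction = $6,614.7678 − $5,701.928712 = $912.839088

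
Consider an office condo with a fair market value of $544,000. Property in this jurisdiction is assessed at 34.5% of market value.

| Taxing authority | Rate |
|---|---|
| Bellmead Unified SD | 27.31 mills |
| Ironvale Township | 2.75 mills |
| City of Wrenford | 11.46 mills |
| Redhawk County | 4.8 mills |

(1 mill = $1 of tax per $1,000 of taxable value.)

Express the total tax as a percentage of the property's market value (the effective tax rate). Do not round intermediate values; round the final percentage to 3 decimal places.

Assessed value = $544,000 × 0.345 = $187,680
Bellmead Unified SD: $187,680 × 0.02731 = $5,125.5408
Ironvale Township: $187,680 × 0.00275 = $516.12
City of Wrenford: $187,680 × 0.01146 = $2,150.8128
Redhawk County: $187,680 × 0.0048 = $900.864
Total tax = $8,693.3376
Effective rate = $8,693.3376 ÷ $544,000 = 1.598% of market value

1.598%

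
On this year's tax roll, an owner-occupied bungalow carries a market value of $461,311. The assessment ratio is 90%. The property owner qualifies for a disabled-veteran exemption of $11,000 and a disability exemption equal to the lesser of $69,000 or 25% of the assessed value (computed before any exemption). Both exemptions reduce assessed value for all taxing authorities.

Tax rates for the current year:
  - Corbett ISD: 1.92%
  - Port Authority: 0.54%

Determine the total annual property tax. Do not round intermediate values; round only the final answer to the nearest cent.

$8,245.43

Assessed value = $461,311 × 0.9 = $415,179.9
Disability exemption = min($69,000, 25% × $415,179.9) = min($69,000, $103,794.975) = $69,000 (dollar cap binds)
Taxable value = $415,179.9 − $11,000 − $69,000 = $335,179.9
Corbett ISD: $335,179.9 × 0.0192 = $6,435.45408
Port Authority: $335,179.9 × 0.0054 = $1,809.97146
Total = $8,245.42554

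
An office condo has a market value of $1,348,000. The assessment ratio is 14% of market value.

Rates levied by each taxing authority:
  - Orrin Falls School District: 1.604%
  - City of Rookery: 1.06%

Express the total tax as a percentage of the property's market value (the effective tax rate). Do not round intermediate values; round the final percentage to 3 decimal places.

0.373%

Assessed value = $1,348,000 × 0.14 = $188,720
Orrin Falls School District: $188,720 × 0.01604 = $3,027.0688
City of Rookery: $188,720 × 0.0106 = $2,000.432
Total tax = $5,027.5008
Effective rate = $5,027.5008 ÷ $1,348,000 = 0.373% of market value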